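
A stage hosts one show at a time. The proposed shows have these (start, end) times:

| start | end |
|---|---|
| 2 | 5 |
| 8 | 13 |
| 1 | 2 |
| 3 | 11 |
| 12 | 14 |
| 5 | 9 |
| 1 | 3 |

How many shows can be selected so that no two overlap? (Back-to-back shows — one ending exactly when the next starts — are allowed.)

Sorted by end: (1,2)  (1,3)  (2,5)  (5,9)  (3,11)  (8,13)  (12,14)
take (1,2); take (2,5); take (5,9); skip (8,13); take (12,14).
Selected 4 shows.

4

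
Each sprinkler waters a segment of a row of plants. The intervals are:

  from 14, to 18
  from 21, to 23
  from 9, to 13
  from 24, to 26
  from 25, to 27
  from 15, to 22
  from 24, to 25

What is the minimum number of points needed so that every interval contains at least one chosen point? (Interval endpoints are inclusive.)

Sort by right endpoint; whenever an interval is uncovered, place a point at its right end.
By right end: [9,13]  [14,18]  [15,22]  [21,23]  [24,25]  [24,26]  [25,27]
[9,13] uncovered → point at 13; [14,18] uncovered → point at 18; [21,23] uncovered → point at 23; [24,25] uncovered → point at 25.
Points: 13, 18, 23, 25 (4 total).

4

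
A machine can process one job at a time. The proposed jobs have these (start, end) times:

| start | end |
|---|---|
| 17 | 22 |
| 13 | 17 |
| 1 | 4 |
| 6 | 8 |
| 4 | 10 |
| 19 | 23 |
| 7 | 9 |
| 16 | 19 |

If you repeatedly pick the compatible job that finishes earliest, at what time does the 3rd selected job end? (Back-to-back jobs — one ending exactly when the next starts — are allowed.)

17

Sort by end time and greedily take each interval whose start is ≥ the last chosen end.
Sorted by end: (1,4)  (6,8)  (7,9)  (4,10)  (13,17)  (16,19)  (17,22)  (19,23)
take (1,4); take (6,8); skip (7,9); take (13,17); skip (16,19); take (17,22).
Selected: (1,4) (6,8) (13,17) (17,22)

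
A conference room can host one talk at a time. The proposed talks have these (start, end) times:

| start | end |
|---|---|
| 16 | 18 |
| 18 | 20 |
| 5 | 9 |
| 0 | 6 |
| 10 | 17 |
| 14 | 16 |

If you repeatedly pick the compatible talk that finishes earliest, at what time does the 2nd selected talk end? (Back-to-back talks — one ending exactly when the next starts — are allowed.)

16

By end time: (0,6), (5,9), (14,16), (10,17), (16,18), (18,20).
Pick (0,6); next start ≥ 6 → (14,16); next start ≥ 16 → (16,18); next start ≥ 18 → (18,20).
Selected: (0,6) (14,16) (16,18) (18,20)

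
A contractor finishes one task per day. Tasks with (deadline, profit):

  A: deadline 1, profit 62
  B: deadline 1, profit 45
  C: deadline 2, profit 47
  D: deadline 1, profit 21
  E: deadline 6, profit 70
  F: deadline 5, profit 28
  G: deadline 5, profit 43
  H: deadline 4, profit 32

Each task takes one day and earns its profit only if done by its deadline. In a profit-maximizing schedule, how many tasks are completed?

Profit order: E=70 A=62 C=47 B=45 G=43 H=32 F=28 D=21
Assign: E→slot 6, A→slot 1, C→slot 2, B skipped, G→slot 5, H→slot 4, F→slot 3, D skipped.
Slots: [1:A] [2:C] [3:F] [4:H] [5:G] [6:E]
6 of 8 scheduled.

6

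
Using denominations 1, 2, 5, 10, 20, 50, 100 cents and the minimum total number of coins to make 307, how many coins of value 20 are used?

0

307 = 3×100 + 1×5 + 1×2
Count of 20: 0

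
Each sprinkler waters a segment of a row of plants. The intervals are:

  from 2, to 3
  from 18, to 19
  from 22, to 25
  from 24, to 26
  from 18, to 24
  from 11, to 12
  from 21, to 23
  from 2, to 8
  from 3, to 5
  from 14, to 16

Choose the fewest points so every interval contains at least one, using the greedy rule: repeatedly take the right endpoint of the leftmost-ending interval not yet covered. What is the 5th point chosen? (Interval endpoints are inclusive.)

23

Process intervals by earliest right end; each time one isn't hit yet, stab at its right endpoint.
By right end: [2,3]  [3,5]  [2,8]  [11,12]  [14,16]  [18,19]  [21,23]  [18,24]  [22,25]  [24,26]
[2,3] uncovered → point at 3; [11,12] uncovered → point at 12; [14,16] uncovered → point at 16; [18,19] uncovered → point at 19; [21,23] uncovered → point at 23; [24,26] uncovered → point at 26.
Points: 3, 12, 16, 19, 23, 26 (6 total).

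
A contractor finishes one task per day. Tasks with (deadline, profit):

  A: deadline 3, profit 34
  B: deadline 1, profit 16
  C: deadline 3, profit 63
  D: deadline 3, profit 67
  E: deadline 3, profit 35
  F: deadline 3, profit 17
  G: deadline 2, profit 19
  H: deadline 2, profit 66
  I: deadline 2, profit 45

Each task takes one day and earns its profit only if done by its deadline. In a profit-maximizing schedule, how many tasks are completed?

By profit: D(d3,67), H(d2,66), C(d3,63), I(d2,45), E(d3,35), A(d3,34), G(d2,19), F(d3,17), B(d1,16)
D→slot 3; H→slot 2; C→slot 1; I skipped; E skipped; A skipped; G skipped; F skipped; B skipped.
3 of 9 scheduled.

3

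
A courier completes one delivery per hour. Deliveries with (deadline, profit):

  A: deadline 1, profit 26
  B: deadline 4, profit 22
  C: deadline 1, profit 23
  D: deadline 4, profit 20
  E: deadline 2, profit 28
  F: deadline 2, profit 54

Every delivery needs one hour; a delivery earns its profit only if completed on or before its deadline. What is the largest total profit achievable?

124

Sort by profit descending; place each in the latest free slot ≤ its deadline.
Profit order: F=54 E=28 A=26 C=23 B=22 D=20
Assign: F→slot 2, E→slot 1, A skipped, C skipped, B→slot 4, D→slot 3.
Slots: [1:E] [2:F] [3:D] [4:B]
Profit = 28 + 54 + 20 + 22 = 124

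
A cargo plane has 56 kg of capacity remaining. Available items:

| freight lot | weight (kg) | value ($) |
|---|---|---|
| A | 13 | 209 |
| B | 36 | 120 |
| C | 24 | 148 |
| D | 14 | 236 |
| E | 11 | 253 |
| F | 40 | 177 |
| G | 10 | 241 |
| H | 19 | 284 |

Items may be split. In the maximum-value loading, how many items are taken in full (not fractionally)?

Greedy by value/weight ratio, highest first.
Ratios (sorted): G 24.10, E 23.00, D 16.86, A 16.08, H 14.95, C 6.17, F 4.42, B 3.33
take G (10 @ 241); take E (11 @ 253); take D (14 @ 236); take A (13 @ 209); take 8/19 of H → 119.58. Capacity used 56/56.
4 item(s) taken whole; one partial (take 8/19 of H).

4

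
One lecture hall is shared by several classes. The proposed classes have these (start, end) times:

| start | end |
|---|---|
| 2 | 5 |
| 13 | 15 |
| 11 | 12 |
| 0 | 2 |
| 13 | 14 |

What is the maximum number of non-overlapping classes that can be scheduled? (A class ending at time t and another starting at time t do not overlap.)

4

Sorted by end: (0,2)  (2,5)  (11,12)  (13,14)  (13,15)
take (0,2); take (2,5); take (11,12); take (13,14); skip (13,15).
Selected 4 classes.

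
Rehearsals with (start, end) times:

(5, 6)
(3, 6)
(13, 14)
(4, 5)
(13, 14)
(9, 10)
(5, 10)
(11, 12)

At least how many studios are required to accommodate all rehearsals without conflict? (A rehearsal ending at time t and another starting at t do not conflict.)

Events (time:±→running): 3:+→1 4:+→2 5:-→1 5:+→2 5:+→3 … peak 3.

3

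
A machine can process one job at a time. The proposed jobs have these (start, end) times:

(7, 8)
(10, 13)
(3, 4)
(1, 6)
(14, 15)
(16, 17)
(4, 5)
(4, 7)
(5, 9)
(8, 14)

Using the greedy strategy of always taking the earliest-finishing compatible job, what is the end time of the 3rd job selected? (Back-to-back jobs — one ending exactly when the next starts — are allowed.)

8

Sort by end time and greedily take each interval whose start is ≥ the last chosen end.
Sorted by end: (3,4)  (4,5)  (1,6)  (4,7)  (7,8)  (5,9)  (10,13)  (8,14)  (14,15)  (16,17)
take (3,4); take (4,5); skip (1,6); take (7,8); skip (5,9); take (10,13); take (14,15); take (16,17).
Selected: (3,4) (4,5) (7,8) (10,13) (14,15) (16,17)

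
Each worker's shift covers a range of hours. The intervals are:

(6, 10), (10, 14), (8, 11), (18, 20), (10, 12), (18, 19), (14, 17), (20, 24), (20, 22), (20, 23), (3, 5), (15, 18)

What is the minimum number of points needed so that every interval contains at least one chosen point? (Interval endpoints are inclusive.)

5

By right end: [3,5]  [6,10]  [8,11]  [10,12]  [10,14]  [14,17]  [15,18]  [18,19]  [18,20]  [20,22]  [20,23]  [20,24]
[3,5] uncovered → point at 5; [6,10] uncovered → point at 10; [14,17] uncovered → point at 17; [18,19] uncovered → point at 19; [20,22] uncovered → point at 22.
Points: 5, 10, 17, 19, 22 (5 total).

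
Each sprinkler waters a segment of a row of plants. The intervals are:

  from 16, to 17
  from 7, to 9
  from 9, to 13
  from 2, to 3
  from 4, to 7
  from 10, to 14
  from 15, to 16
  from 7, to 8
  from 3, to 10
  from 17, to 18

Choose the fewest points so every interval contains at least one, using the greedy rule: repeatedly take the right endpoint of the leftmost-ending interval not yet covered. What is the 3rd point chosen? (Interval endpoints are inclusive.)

13

Process intervals by earliest right end; each time one isn't hit yet, stab at its right endpoint.
Sorted: [2,3] [4,7] [7,8] [7,9] [3,10] [9,13] [10,14] [15,16] [16,17] [17,18]
{[2,3]} hit by 3; {[4,7],[7,8],[7,9],[3,10]} hit by 7; {[9,13],[10,14]} hit by 13; {[15,16],[16,17]} hit by 16; {[17,18]} hit by 18.
Points: 3, 7, 13, 16, 18 (5 total).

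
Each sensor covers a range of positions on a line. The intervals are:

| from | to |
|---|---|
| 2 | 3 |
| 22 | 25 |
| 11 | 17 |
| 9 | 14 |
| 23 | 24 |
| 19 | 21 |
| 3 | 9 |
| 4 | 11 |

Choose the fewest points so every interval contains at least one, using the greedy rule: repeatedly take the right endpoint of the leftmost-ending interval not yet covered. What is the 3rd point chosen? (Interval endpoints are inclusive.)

By right end: [2,3]  [3,9]  [4,11]  [9,14]  [11,17]  [19,21]  [23,24]  [22,25]
[2,3] uncovered → point at 3; [4,11] uncovered → point at 11; [19,21] uncovered → point at 21; [23,24] uncovered → point at 24.
Points: 3, 11, 21, 24 (4 total).

21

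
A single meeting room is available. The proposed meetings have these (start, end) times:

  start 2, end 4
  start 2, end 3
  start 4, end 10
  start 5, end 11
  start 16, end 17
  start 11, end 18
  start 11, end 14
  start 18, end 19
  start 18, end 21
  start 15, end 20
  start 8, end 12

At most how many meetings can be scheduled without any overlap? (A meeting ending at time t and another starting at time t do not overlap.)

5

By end time: (2,3), (2,4), (4,10), (5,11), (8,12), (11,14), (16,17), (11,18), (18,19), (15,20), (18,21).
Pick (2,3); next start ≥ 3 → (4,10); next start ≥ 10 → (11,14); next start ≥ 14 → (16,17); next start ≥ 17 → (18,19).
Selected 5 meetings.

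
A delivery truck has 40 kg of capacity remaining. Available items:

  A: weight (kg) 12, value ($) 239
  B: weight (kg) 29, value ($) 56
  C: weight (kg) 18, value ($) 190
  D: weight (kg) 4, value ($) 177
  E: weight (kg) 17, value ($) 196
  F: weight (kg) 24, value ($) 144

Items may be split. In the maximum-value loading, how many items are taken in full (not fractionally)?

Sort by value per unit weight and fill in that order.
Order: D (177/4=44.25) > A (239/12=19.92) > E (196/17=11.53) > C (190/18=10.56) > F (144/24=6.00) > B (56/29=1.93)
Fill: take D (4 @ 177) → take A (12 @ 239) → take E (17 @ 196) → take 7/18 of C → 73.89; 40/40 used.
3 item(s) taken whole; one partial (take 7/18 of C).

3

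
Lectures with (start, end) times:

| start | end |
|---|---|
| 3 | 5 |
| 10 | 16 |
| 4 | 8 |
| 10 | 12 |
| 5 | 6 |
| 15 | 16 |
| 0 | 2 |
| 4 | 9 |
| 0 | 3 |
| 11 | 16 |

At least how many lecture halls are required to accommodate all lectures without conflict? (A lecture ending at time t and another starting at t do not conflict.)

3

Count concurrent intervals with a sweep; the peak is the room count.
Events (time:±→running): 0:+→1 0:+→2 2:-→1 3:-→0 3:+→1 4:+→2 4:+→3 … peak 3.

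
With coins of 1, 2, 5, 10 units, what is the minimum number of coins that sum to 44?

6

Use the largest denomination that fits, subtract, and repeat.
44 − 4×10→4 − 2×2→0
Total coins = 4 + 2 = 6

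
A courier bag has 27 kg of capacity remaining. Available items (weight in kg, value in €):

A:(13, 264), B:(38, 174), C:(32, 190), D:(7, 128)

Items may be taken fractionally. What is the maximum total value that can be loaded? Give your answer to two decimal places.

433.56

Sort by value per unit weight and fill in that order.
Ratios (sorted): A 20.31, D 18.29, C 5.94, B 4.58
take A (13 @ 264); take D (7 @ 128); take 7/32 of C → 41.56. Capacity used 27/27.
Total value = 433.56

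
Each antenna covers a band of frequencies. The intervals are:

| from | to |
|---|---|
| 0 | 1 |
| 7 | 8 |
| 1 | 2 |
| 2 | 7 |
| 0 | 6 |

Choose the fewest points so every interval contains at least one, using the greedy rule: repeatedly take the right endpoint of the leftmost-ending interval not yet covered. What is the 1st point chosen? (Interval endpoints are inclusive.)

1

By right end: [0,1]  [1,2]  [0,6]  [2,7]  [7,8]
[0,1] uncovered → point at 1; [2,7] uncovered → point at 7.
Points: 1, 7 (2 total).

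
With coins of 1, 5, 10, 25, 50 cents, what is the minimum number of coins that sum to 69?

69 = 1×50 + 1×10 + 1×5 + 4×1
Total coins = 1 + 1 + 1 + 4 = 7

7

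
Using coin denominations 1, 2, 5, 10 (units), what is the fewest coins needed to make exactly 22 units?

22 − 2×10→2 − 1×2→0
Total coins = 2 + 1 = 3

3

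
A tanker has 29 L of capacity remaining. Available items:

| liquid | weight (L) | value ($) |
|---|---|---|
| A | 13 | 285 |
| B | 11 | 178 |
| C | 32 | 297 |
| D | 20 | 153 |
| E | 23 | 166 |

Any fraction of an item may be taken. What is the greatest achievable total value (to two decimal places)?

509.41

Ratios (sorted): A 21.92, B 16.18, C 9.28, D 7.65, E 7.22
take A (13 @ 285); take B (11 @ 178); take 5/32 of C → 46.41. Capacity used 29/29.
Total value = 509.41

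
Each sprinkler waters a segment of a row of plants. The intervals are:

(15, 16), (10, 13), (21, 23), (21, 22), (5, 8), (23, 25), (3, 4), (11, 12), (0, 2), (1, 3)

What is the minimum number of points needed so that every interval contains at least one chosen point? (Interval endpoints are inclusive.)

Sort by right endpoint; whenever an interval is uncovered, place a point at its right end.
By right end: [0,2]  [1,3]  [3,4]  [5,8]  [11,12]  [10,13]  [15,16]  [21,22]  [21,23]  [23,25]
[0,2] uncovered → point at 2; [3,4] uncovered → point at 4; [5,8] uncovered → point at 8; [11,12] uncovered → point at 12; [15,16] uncovered → point at 16; [21,22] uncovered → point at 22; [23,25] uncovered → point at 25.
Points: 2, 4, 8, 12, 16, 22, 25 (7 total).

7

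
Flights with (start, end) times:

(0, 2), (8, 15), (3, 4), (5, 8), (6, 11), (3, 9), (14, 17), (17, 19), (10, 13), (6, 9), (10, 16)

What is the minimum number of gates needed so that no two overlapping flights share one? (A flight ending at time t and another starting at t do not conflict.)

4

The answer is the maximum number of intervals overlapping at any instant.
Events (time:±→running): 0:+→1 2:-→0 3:+→1 3:+→2 4:-→1 5:+→2 6:+→3 6:+→4 … peak 4.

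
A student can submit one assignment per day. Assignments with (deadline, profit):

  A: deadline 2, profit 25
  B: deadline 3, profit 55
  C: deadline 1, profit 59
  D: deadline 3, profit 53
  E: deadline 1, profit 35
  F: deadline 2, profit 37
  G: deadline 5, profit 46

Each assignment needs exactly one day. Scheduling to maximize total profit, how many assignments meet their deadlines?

4

Sort by profit descending; place each in the latest free slot ≤ its deadline.
Profit order: C=59 B=55 D=53 G=46 F=37 E=35 A=25
Assign: C→slot 1, B→slot 3, D→slot 2, G→slot 5, F skipped, E skipped, A skipped.
Slots: [1:C] [2:D] [3:B] [5:G]
4 of 7 scheduled.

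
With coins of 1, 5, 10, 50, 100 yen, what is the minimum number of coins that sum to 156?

156 = 1×100 + 1×50 + 1×5 + 1×1
Total coins = 1 + 1 + 1 + 1 = 4

4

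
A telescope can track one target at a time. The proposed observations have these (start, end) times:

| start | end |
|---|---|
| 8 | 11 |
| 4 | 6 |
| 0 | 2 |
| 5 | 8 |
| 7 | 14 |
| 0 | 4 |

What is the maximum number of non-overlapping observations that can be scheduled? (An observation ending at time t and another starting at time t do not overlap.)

By end time: (0,2), (0,4), (4,6), (5,8), (8,11), (7,14).
Pick (0,2); next start ≥ 2 → (4,6); next start ≥ 6 → (8,11).
Selected 3 observations.

3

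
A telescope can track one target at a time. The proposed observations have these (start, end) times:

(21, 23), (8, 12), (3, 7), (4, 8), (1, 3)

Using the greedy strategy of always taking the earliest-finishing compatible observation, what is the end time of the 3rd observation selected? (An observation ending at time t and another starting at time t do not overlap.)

12

Sorted by end: (1,3)  (3,7)  (4,8)  (8,12)  (21,23)
take (1,3); take (3,7); skip (4,8); take (8,12); take (21,23).
Selected: (1,3) (3,7) (8,12) (21,23)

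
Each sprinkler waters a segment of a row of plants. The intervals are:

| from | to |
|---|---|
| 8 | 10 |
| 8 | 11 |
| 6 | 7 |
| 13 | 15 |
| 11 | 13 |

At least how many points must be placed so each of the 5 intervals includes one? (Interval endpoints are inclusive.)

3

Sorted: [6,7] [8,10] [8,11] [11,13] [13,15]
{[6,7]} hit by 7; {[8,10],[8,11]} hit by 10; {[11,13],[13,15]} hit by 13.
Points: 7, 10, 13 (3 total).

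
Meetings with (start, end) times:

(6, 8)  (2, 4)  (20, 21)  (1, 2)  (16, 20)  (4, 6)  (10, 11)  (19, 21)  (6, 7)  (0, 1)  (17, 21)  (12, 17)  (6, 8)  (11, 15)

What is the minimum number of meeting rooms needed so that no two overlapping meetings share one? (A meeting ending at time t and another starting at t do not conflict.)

3

The answer is the maximum number of intervals overlapping at any instant.
Events (time:±→running): 0:+→1 1:-→0 1:+→1 2:-→0 2:+→1 4:-→0 4:+→1 6:-→0 6:+→1 6:+→2 6:+→3 … peak 3.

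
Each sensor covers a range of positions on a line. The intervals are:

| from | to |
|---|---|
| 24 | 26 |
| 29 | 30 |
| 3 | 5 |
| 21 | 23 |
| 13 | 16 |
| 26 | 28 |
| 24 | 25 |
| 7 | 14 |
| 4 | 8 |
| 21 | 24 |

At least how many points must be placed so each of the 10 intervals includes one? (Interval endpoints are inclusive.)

Sorted: [3,5] [4,8] [7,14] [13,16] [21,23] [21,24] [24,25] [24,26] [26,28] [29,30]
{[3,5],[4,8]} hit by 5; {[7,14],[13,16]} hit by 14; {[21,23],[21,24]} hit by 23; {[24,25],[24,26]} hit by 25; {[26,28]} hit by 28; {[29,30]} hit by 30.
Points: 5, 14, 23, 25, 28, 30 (6 total).

6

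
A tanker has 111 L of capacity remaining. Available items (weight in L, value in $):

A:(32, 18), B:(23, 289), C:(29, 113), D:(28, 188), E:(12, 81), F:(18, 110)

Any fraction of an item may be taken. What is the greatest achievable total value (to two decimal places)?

781.56

Order: B (289/23=12.57) > E (81/12=6.75) > D (188/28=6.71) > F (110/18=6.11) > C (113/29=3.90) > A (18/32=0.56)
Fill: take B (23 @ 289) → take E (12 @ 81) → take D (28 @ 188) → take F (18 @ 110) → take C (29 @ 113) → take 1/32 of A → 0.56; 111/111 used.
Total value = 781.56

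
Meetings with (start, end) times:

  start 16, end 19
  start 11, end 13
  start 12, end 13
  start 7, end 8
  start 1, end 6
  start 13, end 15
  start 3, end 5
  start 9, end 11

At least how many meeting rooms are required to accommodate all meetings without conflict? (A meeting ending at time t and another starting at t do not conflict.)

2

The answer is the maximum number of intervals overlapping at any instant.
starts: [1, 3, 7, 9, 11, 12, 13, 16]
ends:   [5, 6, 8, 11, 13, 13, 15, 19]
s1→1 s3→2  — peak 2.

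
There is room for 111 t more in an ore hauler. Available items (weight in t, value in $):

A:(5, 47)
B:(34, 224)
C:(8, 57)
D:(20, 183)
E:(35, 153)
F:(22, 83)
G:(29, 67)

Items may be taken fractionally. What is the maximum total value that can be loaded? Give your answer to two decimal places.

Greedy by value/weight ratio, highest first.
Ratios (sorted): A 9.40, D 9.15, C 7.12, B 6.59, E 4.37, F 3.77, G 2.31
take A (5 @ 47); take D (20 @ 183); take C (8 @ 57); take B (34 @ 224); take E (35 @ 153); take 9/22 of F → 33.95. Capacity used 111/111.
Total value = 697.95

697.95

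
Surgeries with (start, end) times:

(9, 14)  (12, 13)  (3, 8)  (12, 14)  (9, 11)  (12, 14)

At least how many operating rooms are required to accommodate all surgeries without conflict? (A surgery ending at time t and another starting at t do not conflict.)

Count concurrent intervals with a sweep; the peak is the room count.
starts: [3, 9, 9, 12, 12, 12]
ends:   [8, 11, 13, 14, 14, 14]
s3→1 e8→0 s9→1 s9→2 e11→1 s12→2 s12→3 s12→4  — peak 4.

4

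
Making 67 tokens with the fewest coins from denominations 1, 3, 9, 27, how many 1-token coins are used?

67 = 2×27 + 1×9 + 1×3 + 1×1
Count of 1: 1

1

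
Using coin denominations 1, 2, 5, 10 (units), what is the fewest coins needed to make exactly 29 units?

5

Use the largest denomination that fits, subtract, and repeat.
29 − 2×10→9 − 1×5→4 − 2×2→0
Total coins = 2 + 1 + 2 = 5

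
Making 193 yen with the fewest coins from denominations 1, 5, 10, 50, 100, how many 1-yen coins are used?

Greedy: take as many of the largest coin as possible, then repeat with the remainder.
193 = 1×100 + 1×50 + 4×10 + 3×1
Count of 1: 3

3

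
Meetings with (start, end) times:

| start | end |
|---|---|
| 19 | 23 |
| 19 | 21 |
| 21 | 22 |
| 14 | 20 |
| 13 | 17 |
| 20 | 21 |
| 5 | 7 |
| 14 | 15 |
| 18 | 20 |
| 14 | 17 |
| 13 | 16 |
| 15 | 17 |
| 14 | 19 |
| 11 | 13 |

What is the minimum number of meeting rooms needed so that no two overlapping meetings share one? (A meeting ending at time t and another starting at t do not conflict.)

6

starts: [5, 11, 13, 13, 14, 14, 14, 14, 15, 18, 19, 19, 20, 21]
ends:   [7, 13, 15, 16, 17, 17, 17, 19, 20, 20, 21, 21, 22, 23]
s5→1 e7→0 s11→1 e13→0 s13→1 s13→2 s14→3 s14→4 s14→5 s14→6  — peak 6.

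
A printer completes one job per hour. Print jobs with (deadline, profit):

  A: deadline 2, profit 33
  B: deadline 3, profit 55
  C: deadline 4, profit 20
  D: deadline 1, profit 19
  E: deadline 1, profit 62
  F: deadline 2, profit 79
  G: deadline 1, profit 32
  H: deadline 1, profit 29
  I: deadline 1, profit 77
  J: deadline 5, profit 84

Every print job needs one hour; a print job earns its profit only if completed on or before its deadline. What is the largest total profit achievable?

315

Sort by profit descending; place each in the latest free slot ≤ its deadline.
By profit: J(d5,84), F(d2,79), I(d1,77), E(d1,62), B(d3,55), A(d2,33), G(d1,32), H(d1,29), C(d4,20), D(d1,19)
J→slot 5; F→slot 2; I→slot 1; E skipped; B→slot 3; A skipped; G skipped; H skipped; C→slot 4; D skipped.
Profit = 77 + 79 + 55 + 20 + 84 = 315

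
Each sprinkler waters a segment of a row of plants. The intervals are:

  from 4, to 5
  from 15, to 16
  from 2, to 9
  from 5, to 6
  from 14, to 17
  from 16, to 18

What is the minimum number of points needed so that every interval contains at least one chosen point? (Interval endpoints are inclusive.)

2

Sort by right endpoint; whenever an interval is uncovered, place a point at its right end.
By right end: [4,5]  [5,6]  [2,9]  [15,16]  [14,17]  [16,18]
[4,5] uncovered → point at 5; [15,16] uncovered → point at 16.
Points: 5, 16 (2 total).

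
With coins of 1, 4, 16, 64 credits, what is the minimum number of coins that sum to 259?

7

259 = 4×64 + 3×1
Total coins = 4 + 3 = 7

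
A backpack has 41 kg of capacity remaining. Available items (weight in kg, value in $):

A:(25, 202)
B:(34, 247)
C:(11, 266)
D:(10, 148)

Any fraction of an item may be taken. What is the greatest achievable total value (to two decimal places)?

575.60

Greedy by value/weight ratio, highest first.
Ratios (sorted): C 24.18, D 14.80, A 8.08, B 7.26
take C (11 @ 266); take D (10 @ 148); take 20/25 of A → 161.60. Capacity used 41/41.
Total value = 575.60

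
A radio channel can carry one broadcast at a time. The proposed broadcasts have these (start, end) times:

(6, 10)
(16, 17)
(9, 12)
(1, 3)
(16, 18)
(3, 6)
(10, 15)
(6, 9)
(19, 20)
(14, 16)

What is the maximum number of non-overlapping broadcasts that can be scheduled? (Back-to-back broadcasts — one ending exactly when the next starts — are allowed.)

Sorted by end: (1,3)  (3,6)  (6,9)  (6,10)  (9,12)  (10,15)  (14,16)  (16,17)  (16,18)  (19,20)
take (1,3); take (3,6); take (6,9); take (9,12); take (14,16); take (16,17); skip (16,18); take (19,20).
Selected 7 broadcasts.

7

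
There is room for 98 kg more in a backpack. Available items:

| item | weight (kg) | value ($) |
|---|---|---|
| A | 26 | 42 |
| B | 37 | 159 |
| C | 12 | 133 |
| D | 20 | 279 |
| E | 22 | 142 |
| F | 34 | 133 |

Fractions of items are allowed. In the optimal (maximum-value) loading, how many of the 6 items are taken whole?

4

Order: D (279/20=13.95) > C (133/12=11.08) > E (142/22=6.45) > B (159/37=4.30) > F (133/34=3.91) > A (42/26=1.62)
Fill: take D (20 @ 279) → take C (12 @ 133) → take E (22 @ 142) → take B (37 @ 159) → take 7/34 of F → 27.38; 98/98 used.
4 item(s) taken whole; one partial (take 7/34 of F).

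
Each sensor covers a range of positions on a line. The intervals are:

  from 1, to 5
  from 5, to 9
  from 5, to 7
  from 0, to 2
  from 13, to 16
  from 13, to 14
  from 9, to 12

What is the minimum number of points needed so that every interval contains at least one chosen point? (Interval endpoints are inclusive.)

4

Sort by right endpoint; whenever an interval is uncovered, place a point at its right end.
By right end: [0,2]  [1,5]  [5,7]  [5,9]  [9,12]  [13,14]  [13,16]
[0,2] uncovered → point at 2; [5,7] uncovered → point at 7; [9,12] uncovered → point at 12; [13,14] uncovered → point at 14.
Points: 2, 7, 12, 14 (4 total).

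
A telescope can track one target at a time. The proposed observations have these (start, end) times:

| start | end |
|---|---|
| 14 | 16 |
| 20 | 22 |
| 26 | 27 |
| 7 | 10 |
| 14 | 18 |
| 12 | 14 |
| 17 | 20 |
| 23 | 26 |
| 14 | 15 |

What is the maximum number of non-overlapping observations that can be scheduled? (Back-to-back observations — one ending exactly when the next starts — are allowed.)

7

By end time: (7,10), (12,14), (14,15), (14,16), (14,18), (17,20), (20,22), (23,26), (26,27).
Pick (7,10); next start ≥ 10 → (12,14); next start ≥ 14 → (14,15); next start ≥ 15 → (17,20); next start ≥ 20 → (20,22); next start ≥ 22 → (23,26); next start ≥ 26 → (26,27).
Selected 7 observations.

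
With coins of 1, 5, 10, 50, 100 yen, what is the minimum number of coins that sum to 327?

8

327 = 3×100 + 2×10 + 1×5 + 2×1
Total coins = 3 + 2 + 1 + 2 = 8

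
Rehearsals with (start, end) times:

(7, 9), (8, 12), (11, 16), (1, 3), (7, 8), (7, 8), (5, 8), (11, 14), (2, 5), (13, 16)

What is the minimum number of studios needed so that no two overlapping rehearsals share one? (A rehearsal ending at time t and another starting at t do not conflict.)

The answer is the maximum number of intervals overlapping at any instant.
starts: [1, 2, 5, 7, 7, 7, 8, 11, 11, 13]
ends:   [3, 5, 8, 8, 8, 9, 12, 14, 16, 16]
s1→1 s2→2 e3→1 e5→0 s5→1 s7→2 s7→3 s7→4  — peak 4.

4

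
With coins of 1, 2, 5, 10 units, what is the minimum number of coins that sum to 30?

3

Use the largest denomination that fits, subtract, and repeat.
30 = 3×10
Total coins = 3 = 3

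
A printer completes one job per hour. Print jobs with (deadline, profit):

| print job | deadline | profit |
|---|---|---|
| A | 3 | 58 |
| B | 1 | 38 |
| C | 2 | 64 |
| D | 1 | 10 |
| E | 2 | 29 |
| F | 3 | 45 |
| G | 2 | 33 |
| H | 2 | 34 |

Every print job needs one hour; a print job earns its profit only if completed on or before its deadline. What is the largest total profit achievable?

167

Take jobs in profit order; each goes to the latest open slot no later than its deadline.
By profit: C(d2,64), A(d3,58), F(d3,45), B(d1,38), H(d2,34), G(d2,33), E(d2,29), D(d1,10)
C→slot 2; A→slot 3; F→slot 1; B skipped; H skipped; G skipped; E skipped; D skipped.
Profit = 45 + 64 + 58 = 167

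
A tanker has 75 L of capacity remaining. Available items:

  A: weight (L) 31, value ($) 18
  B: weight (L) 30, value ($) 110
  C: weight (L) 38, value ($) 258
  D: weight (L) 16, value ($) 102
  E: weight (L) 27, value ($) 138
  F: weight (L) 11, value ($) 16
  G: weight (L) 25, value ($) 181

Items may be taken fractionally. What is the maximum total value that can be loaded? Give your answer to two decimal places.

Ratios (sorted): G 7.24, C 6.79, D 6.38, E 5.11, B 3.67, F 1.45, A 0.58
take G (25 @ 181); take C (38 @ 258); take 12/16 of D → 76.50. Capacity used 75/75.
Total value = 515.50

515.50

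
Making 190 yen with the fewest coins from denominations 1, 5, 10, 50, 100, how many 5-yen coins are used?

0

190 − 1×100→90 − 1×50→40 − 4×10→0
Count of 5: 0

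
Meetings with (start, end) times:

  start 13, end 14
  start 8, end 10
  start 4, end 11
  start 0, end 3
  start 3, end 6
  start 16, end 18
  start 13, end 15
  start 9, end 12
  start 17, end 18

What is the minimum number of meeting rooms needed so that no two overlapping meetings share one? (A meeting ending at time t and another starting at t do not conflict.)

3

Count concurrent intervals with a sweep; the peak is the room count.
Events (time:±→running): 0:+→1 3:-→0 3:+→1 4:+→2 6:-→1 8:+→2 9:+→3 … peak 3.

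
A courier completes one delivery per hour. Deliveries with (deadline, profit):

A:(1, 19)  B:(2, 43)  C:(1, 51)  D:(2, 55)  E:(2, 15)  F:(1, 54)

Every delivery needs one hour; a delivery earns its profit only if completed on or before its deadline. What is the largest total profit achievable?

109

Profit order: D=55 F=54 C=51 B=43 A=19 E=15
Assign: D→slot 2, F→slot 1, C skipped, B skipped, A skipped, E skipped.
Slots: [1:F] [2:D]
Profit = 54 + 55 = 109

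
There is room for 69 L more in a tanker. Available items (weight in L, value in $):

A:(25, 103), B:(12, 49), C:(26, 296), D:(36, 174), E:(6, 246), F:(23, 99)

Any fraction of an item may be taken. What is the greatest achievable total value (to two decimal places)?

720.30

Sort by value per unit weight and fill in that order.
Ratios (sorted): E 41.00, C 11.38, D 4.83, F 4.30, A 4.12, B 4.08
take E (6 @ 246); take C (26 @ 296); take D (36 @ 174); take 1/23 of F → 4.30. Capacity used 69/69.
Total value = 720.30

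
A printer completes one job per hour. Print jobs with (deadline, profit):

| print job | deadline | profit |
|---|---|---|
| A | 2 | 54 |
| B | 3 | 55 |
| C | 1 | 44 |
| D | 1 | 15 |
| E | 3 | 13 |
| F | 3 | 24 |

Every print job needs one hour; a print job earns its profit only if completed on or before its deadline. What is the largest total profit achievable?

153

Take jobs in profit order; each goes to the latest open slot no later than its deadline.
Profit order: B=55 A=54 C=44 F=24 D=15 E=13
Assign: B→slot 3, A→slot 2, C→slot 1, F skipped, D skipped, E skipped.
Slots: [1:C] [2:A] [3:B]
Profit = 44 + 54 + 55 = 153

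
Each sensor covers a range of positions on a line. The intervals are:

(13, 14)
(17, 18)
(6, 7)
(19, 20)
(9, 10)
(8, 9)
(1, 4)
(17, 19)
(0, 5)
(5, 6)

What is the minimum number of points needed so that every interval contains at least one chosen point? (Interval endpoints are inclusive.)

6

By right end: [1,4]  [0,5]  [5,6]  [6,7]  [8,9]  [9,10]  [13,14]  [17,18]  [17,19]  [19,20]
[1,4] uncovered → point at 4; [5,6] uncovered → point at 6; [8,9] uncovered → point at 9; [13,14] uncovered → point at 14; [17,18] uncovered → point at 18; [19,20] uncovered → point at 20.
Points: 4, 6, 9, 14, 18, 20 (6 total).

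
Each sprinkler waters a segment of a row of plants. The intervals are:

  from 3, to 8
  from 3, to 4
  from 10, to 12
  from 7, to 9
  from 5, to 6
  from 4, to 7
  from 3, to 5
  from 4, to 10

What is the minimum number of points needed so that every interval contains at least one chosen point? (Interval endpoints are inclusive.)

By right end: [3,4]  [3,5]  [5,6]  [4,7]  [3,8]  [7,9]  [4,10]  [10,12]
[3,4] uncovered → point at 4; [5,6] uncovered → point at 6; [7,9] uncovered → point at 9; [10,12] uncovered → point at 12.
Points: 4, 6, 9, 12 (4 total).

4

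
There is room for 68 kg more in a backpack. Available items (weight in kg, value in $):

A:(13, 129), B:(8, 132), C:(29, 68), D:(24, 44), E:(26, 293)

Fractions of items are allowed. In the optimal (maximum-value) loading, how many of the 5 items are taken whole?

Order: B (132/8=16.50) > E (293/26=11.27) > A (129/13=9.92) > C (68/29=2.34) > D (44/24=1.83)
Fill: take B (8 @ 132) → take E (26 @ 293) → take A (13 @ 129) → take 21/29 of C → 49.24; 68/68 used.
3 item(s) taken whole; one partial (take 21/29 of C).

3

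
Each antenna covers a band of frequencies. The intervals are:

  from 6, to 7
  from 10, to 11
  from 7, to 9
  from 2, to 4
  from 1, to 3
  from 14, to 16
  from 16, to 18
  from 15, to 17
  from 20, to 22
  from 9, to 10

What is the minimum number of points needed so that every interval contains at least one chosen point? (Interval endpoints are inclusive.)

Process intervals by earliest right end; each time one isn't hit yet, stab at its right endpoint.
By right end: [1,3]  [2,4]  [6,7]  [7,9]  [9,10]  [10,11]  [14,16]  [15,17]  [16,18]  [20,22]
[1,3] uncovered → point at 3; [6,7] uncovered → point at 7; [9,10] uncovered → point at 10; [14,16] uncovered → point at 16; [20,22] uncovered → point at 22.
Points: 3, 7, 10, 16, 22 (5 total).

5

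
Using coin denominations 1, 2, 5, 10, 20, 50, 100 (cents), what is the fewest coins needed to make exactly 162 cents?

4

162 = 1×100 + 1×50 + 1×10 + 1×2
Total coins = 1 + 1 + 1 + 1 = 4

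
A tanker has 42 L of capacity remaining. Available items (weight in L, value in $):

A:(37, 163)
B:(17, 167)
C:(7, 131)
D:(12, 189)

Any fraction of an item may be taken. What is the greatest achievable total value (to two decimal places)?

Greedy by value/weight ratio, highest first.
Ratios (sorted): C 18.71, D 15.75, B 9.82, A 4.41
take C (7 @ 131); take D (12 @ 189); take B (17 @ 167); take 6/37 of A → 26.43. Capacity used 42/42.
Total value = 513.43

513.43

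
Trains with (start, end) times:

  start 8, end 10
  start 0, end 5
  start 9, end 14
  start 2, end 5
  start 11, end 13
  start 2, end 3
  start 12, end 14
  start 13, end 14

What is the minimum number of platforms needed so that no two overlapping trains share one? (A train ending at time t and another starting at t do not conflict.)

3

Events (time:±→running): 0:+→1 2:+→2 2:+→3 … peak 3.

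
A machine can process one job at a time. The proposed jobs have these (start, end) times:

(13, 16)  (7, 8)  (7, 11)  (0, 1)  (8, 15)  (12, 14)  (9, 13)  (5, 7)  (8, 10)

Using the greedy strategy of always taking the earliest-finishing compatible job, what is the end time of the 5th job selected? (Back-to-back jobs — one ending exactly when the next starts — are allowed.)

Sorted by end: (0,1)  (5,7)  (7,8)  (8,10)  (7,11)  (9,13)  (12,14)  (8,15)  (13,16)
take (0,1); take (5,7); take (7,8); take (8,10); skip (7,11); take (12,14); skip (13,16).
Selected: (0,1) (5,7) (7,8) (8,10) (12,14)

14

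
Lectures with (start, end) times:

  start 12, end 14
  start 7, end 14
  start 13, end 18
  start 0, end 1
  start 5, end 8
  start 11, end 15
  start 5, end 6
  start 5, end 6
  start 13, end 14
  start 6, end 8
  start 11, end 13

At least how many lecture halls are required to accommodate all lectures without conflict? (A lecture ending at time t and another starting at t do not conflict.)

Count concurrent intervals with a sweep; the peak is the room count.
Events (time:±→running): 0:+→1 1:-→0 5:+→1 5:+→2 5:+→3 6:-→2 6:-→1 6:+→2 7:+→3 8:-→2 8:-→1 11:+→2 11:+→3 12:+→4 13:-→3 13:+→4 13:+→5 … peak 5.

5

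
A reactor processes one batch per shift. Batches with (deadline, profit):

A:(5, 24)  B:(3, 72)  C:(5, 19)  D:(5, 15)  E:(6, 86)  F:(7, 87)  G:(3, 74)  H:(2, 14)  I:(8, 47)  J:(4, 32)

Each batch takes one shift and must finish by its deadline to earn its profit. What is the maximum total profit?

441

By profit: F(d7,87), E(d6,86), G(d3,74), B(d3,72), I(d8,47), J(d4,32), A(d5,24), C(d5,19), D(d5,15), H(d2,14)
F→slot 7; E→slot 6; G→slot 3; B→slot 2; I→slot 8; J→slot 4; A→slot 5; C→slot 1; D skipped; H skipped.
Profit = 19 + 72 + 74 + 32 + 24 + 86 + 87 + 47 = 441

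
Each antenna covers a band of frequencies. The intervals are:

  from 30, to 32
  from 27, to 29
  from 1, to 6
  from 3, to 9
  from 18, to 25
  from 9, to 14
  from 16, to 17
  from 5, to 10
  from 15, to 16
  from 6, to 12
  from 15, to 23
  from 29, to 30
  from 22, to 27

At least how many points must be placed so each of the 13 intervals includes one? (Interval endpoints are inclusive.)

6

Sorted: [1,6] [3,9] [5,10] [6,12] [9,14] [15,16] [16,17] [15,23] [18,25] [22,27] [27,29] [29,30] [30,32]
{[1,6],[3,9],[5,10],[6,12]} hit by 6; {[9,14]} hit by 14; {[15,16],[16,17],[15,23]} hit by 16; {[18,25],[22,27]} hit by 25; {[27,29],[29,30]} hit by 29; {[30,32]} hit by 32.
Points: 6, 14, 16, 25, 29, 32 (6 total).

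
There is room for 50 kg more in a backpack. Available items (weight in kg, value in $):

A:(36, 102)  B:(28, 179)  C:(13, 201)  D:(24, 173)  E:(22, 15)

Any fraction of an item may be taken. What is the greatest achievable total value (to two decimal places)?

457.11

Order: C (201/13=15.46) > D (173/24=7.21) > B (179/28=6.39) > A (102/36=2.83) > E (15/22=0.68)
Fill: take C (13 @ 201) → take D (24 @ 173) → take 13/28 of B → 83.11; 50/50 used.
Total value = 457.11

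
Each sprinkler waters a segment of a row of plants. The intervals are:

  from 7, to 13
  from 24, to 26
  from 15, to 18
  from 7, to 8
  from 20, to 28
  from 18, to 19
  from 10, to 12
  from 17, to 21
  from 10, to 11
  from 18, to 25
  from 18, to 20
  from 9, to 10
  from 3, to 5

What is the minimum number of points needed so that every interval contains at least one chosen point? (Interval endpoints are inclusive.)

Process intervals by earliest right end; each time one isn't hit yet, stab at its right endpoint.
Sorted: [3,5] [7,8] [9,10] [10,11] [10,12] [7,13] [15,18] [18,19] [18,20] [17,21] [18,25] [24,26] [20,28]
{[3,5]} hit by 5; {[7,8]} hit by 8; {[9,10],[10,11],[10,12],[7,13]} hit by 10; {[15,18],[18,19],[18,20],[17,21],[18,25]} hit by 18; {[24,26],[20,28]} hit by 26.
Points: 5, 8, 10, 18, 26 (5 total).

5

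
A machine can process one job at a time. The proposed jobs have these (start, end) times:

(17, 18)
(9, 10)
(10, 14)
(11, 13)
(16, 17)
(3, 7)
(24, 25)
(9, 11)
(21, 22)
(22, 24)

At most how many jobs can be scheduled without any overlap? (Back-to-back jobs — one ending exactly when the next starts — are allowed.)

Sort by end time and greedily take each interval whose start is ≥ the last chosen end.
Sorted by end: (3,7)  (9,10)  (9,11)  (11,13)  (10,14)  (16,17)  (17,18)  (21,22)  (22,24)  (24,25)
take (3,7); take (9,10); skip (9,11); take (11,13); take (16,17); take (17,18); take (21,22); take (22,24); take (24,25).
Selected 8 jobs.

8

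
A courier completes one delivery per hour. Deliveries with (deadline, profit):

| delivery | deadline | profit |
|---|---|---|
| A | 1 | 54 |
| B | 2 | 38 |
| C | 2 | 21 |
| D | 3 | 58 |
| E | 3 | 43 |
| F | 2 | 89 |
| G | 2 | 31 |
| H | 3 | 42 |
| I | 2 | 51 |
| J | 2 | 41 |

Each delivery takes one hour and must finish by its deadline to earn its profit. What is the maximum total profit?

Sort by profit descending; place each in the latest free slot ≤ its deadline.
Profit order: F=89 D=58 A=54 I=51 E=43 H=42 J=41 B=38 G=31 C=21
Assign: F→slot 2, D→slot 3, A→slot 1, I skipped, E skipped, H skipped, J skipped, B skipped, G skipped, C skipped.
Slots: [1:A] [2:F] [3:D]
Profit = 54 + 89 + 58 = 201

201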